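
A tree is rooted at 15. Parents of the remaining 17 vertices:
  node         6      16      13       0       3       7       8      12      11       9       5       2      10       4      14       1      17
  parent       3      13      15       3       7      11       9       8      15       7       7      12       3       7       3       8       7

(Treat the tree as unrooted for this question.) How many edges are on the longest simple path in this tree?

8

BFS from 2 reaches 16 last, at distance 8; BFS from 16 confirms no node is farther.
Path: 2 - 12 - 8 - 9 - 7 - 11 - 15 - 13 - 16.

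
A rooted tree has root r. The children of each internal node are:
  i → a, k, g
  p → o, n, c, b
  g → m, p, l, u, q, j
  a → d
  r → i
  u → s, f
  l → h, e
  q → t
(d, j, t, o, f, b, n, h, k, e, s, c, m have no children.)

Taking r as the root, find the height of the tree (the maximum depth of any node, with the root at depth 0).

4

A deepest node is h, reached by r – i – g – l – h.
That path has 4 edges, so the height is 4.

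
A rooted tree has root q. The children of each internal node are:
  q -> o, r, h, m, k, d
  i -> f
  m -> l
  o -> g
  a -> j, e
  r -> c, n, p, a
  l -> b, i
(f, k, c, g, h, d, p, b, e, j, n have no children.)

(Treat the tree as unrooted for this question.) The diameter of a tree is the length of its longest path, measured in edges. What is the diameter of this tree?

A longest path is f-i-l-m-q-r-a-e, with 7 edges.

7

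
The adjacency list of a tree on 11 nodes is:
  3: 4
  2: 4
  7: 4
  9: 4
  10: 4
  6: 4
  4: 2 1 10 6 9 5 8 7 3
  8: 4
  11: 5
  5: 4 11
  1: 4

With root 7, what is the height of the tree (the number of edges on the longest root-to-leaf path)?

3

The longest root-to-leaf path is 7 → 4 → 5 → 11 (3 edges).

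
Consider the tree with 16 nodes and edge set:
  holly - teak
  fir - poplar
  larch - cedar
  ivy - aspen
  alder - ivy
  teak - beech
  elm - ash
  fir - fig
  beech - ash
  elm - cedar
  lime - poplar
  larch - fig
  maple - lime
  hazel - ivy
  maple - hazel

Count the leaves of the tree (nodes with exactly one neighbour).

Degree-1 nodes: alder, aspen, holly — 3 of them.

3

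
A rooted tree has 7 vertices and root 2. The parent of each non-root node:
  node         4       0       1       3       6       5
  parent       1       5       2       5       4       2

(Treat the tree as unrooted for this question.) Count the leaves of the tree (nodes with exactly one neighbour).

3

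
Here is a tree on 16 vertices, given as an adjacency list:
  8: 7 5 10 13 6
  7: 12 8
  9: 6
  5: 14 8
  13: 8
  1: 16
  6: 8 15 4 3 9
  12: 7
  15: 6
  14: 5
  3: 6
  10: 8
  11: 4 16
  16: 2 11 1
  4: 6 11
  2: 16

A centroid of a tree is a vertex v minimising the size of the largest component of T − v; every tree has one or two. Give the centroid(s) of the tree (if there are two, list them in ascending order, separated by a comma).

6

If 6 is removed the pieces have sizes 7, 5, 1, 1, 1, all ≤ ⌊16/2⌋ = 8.
Every other node leaves some component of size > 8, so the centroid is unique.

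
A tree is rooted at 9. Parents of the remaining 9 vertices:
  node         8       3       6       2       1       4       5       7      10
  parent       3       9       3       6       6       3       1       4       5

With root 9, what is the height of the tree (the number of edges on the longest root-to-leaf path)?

5

10 sits deepest: 9 – 3 – 6 – 1 – 5 – 10 — 5 edges from the root.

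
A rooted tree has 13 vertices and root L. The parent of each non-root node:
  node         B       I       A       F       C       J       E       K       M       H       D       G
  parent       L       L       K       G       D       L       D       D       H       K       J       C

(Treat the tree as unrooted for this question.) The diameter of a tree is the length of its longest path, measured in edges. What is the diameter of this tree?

6

BFS from M reaches B last, at distance 6; BFS from B confirms no node is farther.
Path: M - H - K - D - J - L - B.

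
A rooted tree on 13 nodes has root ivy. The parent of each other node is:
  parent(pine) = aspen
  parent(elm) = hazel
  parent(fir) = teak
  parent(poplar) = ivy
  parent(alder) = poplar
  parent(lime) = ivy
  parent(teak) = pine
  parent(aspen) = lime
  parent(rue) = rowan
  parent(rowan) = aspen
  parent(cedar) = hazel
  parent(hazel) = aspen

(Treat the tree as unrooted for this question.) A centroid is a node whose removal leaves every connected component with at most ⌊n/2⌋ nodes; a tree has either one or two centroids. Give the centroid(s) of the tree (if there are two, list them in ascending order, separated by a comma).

aspen

Delete aspen: the remaining components have sizes 4, 3, 3, 2. Max 4 ≤ 6, so aspen is a centroid.
Every other node leaves some component of size > 6, so the centroid is unique.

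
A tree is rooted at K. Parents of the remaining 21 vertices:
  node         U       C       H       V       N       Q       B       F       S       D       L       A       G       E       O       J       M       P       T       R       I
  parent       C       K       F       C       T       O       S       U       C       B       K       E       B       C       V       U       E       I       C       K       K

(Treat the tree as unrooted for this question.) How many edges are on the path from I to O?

4

I–K–C–V–O: 4 edges.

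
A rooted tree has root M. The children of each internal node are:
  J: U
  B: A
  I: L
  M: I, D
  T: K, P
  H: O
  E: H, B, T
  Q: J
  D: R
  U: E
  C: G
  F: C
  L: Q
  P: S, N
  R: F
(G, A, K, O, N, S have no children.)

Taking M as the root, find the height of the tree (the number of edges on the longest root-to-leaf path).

9

The longest root-to-leaf path is M – I – L – Q – J – U – E – T – P – S (9 edges).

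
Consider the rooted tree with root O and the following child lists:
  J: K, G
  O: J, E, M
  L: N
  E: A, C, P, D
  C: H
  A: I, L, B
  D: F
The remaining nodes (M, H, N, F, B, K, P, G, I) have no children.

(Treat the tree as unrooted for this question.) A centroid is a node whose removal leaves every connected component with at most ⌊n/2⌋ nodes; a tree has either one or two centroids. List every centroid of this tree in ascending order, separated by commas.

E

If E is removed the pieces have sizes 5, 5, 2, 2, 1, all ≤ ⌊16/2⌋ = 8.
No neighbour of E does as well, so E is the unique centroid.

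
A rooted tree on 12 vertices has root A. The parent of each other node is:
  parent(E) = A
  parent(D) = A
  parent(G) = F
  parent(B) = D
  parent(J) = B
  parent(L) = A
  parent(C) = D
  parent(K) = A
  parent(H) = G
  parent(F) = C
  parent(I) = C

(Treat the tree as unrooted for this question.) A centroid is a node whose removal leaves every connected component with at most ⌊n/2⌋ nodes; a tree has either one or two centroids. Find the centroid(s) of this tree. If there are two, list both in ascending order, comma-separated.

D

Removing D splits the tree into components of sizes 5, 4, 2; the largest is 5 ≤ ⌊12/2⌋ = 6.
No neighbour of D does as well, so D is the unique centroid.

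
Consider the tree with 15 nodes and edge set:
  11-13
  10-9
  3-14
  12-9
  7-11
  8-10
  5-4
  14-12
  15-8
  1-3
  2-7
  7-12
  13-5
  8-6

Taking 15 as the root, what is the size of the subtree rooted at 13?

The subtree rooted at 13 contains: 13, 5, 4 — 3 nodes.

3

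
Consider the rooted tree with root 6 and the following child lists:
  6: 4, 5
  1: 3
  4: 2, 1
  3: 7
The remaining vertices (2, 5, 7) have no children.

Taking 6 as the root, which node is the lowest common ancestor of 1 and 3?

1

1's ancestor chain is 1, 4, 6 and 3's is 3, 1, 4, 6; they first meet at 1.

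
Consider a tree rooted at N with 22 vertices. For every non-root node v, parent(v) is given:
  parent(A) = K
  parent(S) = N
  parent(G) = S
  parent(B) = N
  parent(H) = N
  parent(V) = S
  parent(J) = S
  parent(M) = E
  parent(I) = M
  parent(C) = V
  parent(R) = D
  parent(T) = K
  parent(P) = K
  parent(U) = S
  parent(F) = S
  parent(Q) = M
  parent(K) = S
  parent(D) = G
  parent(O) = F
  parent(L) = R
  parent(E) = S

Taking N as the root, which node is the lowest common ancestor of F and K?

Ancestors of F (toward the root): F, S, N.
Ancestors of K: K, S, N.
The deepest node appearing in both lists is S.

S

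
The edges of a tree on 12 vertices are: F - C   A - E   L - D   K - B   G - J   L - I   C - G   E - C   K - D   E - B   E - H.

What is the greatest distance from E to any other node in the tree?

5

The node farthest from E is I, via E–B–K–D–L–I — 5 edges.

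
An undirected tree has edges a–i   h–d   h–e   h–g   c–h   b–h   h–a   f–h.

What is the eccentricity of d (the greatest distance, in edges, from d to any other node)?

3

A farthest node from d is i.
The path d–h–a–i has 3 edges.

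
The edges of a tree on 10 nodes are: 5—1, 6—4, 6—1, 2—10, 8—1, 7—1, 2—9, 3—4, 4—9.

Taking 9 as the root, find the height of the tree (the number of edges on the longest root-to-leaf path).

The longest root-to-leaf path is 9 → 4 → 6 → 1 → 5 (4 edges).

4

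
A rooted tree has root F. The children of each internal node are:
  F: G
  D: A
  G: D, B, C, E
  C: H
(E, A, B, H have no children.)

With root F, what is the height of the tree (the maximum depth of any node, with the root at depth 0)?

A sits deepest: F–G–D–A — 3 edges from the root.

3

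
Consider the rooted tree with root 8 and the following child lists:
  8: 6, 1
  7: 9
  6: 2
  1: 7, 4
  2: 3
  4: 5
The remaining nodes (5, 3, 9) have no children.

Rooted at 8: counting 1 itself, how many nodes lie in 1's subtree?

1's subtree: {1, 4, 7, 5, 9}, size 5.

5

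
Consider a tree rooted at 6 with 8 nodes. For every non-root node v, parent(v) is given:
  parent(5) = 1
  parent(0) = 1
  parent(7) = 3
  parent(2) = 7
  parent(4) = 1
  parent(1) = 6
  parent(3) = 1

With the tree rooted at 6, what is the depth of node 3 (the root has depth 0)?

2

Climbing from 3 to the root: 3–1–6. That's 2 steps.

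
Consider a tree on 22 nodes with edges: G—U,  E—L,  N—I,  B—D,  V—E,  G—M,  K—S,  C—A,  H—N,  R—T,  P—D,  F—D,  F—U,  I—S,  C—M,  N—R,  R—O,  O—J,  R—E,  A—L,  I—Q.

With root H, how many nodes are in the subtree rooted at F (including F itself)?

4

The subtree rooted at F contains: F, D, B, P — 4 nodes.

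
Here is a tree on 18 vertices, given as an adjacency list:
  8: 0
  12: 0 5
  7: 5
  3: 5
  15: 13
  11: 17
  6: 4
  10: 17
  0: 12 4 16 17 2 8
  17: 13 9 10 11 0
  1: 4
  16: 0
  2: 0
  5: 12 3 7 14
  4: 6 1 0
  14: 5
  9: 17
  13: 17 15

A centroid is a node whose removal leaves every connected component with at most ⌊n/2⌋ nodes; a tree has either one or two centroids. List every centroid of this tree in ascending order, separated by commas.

0

If 0 is removed the pieces have sizes 6, 5, 3, 1, 1, 1, all ≤ ⌊18/2⌋ = 9.
Every other node leaves some component of size > 9, so the centroid is unique.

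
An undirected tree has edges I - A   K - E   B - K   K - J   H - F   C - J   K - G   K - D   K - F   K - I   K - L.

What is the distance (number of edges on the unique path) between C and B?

3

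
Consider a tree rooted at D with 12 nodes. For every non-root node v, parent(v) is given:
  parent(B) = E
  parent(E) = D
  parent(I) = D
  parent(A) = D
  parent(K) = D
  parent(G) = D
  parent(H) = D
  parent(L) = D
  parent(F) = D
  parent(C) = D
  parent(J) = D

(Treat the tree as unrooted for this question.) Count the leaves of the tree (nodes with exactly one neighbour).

The leaves are A, B, C, F, G, H, I, J, K, L.
That is 10 leaves.

10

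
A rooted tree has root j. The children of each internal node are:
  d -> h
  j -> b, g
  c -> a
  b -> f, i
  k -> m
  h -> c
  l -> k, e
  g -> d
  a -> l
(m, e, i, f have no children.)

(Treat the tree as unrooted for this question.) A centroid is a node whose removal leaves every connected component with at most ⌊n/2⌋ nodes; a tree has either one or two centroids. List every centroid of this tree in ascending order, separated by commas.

Removing h splits the tree into components of sizes 6, 6; the largest is 6 ≤ ⌊13/2⌋ = 6.
Every other node leaves some component of size > 6, so the centroid is unique.

h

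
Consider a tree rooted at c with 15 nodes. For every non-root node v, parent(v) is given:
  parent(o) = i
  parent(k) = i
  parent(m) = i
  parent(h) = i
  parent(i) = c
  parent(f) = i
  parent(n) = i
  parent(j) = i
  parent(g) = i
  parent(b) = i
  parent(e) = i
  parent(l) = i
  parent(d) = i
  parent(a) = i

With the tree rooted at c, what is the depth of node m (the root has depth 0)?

2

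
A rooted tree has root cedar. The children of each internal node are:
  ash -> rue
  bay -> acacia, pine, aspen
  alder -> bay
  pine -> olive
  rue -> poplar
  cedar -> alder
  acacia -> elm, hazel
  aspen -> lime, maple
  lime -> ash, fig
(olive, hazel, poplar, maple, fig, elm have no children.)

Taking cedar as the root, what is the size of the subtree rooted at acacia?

3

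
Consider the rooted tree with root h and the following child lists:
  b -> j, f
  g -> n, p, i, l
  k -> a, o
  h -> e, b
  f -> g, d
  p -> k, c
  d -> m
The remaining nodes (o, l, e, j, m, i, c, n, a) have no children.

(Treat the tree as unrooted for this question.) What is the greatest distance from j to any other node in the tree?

Distances from j peak at 6, attained at a (o also at distance 6).
j–b–f–g–p–k–a

6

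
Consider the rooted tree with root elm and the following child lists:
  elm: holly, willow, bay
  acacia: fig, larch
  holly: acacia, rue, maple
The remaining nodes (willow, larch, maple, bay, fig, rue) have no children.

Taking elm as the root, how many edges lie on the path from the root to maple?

2

Path from elm to maple: elm – holly – maple, which has 2 edges.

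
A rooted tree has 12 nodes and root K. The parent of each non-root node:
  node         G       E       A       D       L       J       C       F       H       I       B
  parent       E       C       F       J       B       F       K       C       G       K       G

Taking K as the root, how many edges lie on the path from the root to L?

K → C → E → G → B → L — 5 edges.

5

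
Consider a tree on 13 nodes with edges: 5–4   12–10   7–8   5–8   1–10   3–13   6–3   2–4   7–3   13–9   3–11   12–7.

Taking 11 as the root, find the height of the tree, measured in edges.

A deepest node is 2, reached by 11-3-7-8-5-4-2.
That path has 6 edges, so the height is 6.

6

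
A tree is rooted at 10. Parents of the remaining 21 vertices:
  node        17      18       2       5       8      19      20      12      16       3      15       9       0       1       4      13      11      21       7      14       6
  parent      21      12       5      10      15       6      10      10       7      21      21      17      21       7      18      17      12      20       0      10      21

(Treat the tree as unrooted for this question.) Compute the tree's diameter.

BFS from 4 reaches 16 last, at distance 8; BFS from 16 confirms no node is farther.
Path: 4 - 18 - 12 - 10 - 20 - 21 - 0 - 7 - 16.

8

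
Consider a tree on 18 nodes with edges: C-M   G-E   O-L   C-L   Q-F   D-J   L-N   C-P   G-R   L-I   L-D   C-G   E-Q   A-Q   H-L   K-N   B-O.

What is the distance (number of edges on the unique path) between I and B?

3

Walking from I: I–L–O–B. Length 3.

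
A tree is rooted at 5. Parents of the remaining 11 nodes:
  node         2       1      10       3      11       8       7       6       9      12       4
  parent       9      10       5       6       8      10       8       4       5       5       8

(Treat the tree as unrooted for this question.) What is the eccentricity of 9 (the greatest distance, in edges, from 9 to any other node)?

A farthest node from 9 is 3.
The path 9–5–10–8–4–6–3 has 6 edges.

6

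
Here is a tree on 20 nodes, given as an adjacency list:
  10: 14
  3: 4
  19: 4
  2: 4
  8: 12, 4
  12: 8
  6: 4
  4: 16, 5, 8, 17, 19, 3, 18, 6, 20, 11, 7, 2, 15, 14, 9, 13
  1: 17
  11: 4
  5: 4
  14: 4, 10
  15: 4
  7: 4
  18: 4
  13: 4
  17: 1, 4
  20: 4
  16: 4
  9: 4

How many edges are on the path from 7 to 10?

3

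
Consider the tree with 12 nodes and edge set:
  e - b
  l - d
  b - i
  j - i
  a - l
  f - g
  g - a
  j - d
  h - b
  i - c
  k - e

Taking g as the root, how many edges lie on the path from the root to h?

Path from g to h: g → a → l → d → j → i → b → h, which has 7 edges.

7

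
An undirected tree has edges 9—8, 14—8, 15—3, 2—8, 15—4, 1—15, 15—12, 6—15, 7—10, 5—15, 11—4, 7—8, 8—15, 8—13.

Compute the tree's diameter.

5

BFS from 10 reaches 11 last, at distance 5; BFS from 11 confirms no node is farther.
Path: 10–7–8–15–4–11.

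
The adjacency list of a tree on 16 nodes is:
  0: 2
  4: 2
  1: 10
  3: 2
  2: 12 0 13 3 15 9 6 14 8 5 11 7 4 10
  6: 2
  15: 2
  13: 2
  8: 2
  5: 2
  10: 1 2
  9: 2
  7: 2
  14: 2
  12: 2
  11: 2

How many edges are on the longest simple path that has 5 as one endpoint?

3

Distances from 5 peak at 3, attained at 1.
5-2-10-1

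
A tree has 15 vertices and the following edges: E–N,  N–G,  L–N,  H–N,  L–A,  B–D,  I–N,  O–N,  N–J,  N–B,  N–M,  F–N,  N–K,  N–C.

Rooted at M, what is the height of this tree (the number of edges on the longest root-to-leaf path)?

3

A deepest node is A, reached by M-N-L-A.
That path has 3 edges, so the height is 3.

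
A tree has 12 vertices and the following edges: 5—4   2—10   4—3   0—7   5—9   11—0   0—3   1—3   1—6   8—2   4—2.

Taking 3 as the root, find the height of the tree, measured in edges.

3

9 sits deepest: 3 → 4 → 5 → 9 — 3 edges from the root.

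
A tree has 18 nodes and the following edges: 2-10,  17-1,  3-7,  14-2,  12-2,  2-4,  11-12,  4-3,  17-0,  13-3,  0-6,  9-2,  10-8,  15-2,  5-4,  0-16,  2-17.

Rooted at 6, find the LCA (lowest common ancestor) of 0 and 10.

0

Ancestors of 0 (toward the root): 0, 6.
Ancestors of 10: 10, 2, 17, 0, 6.
The deepest node appearing in both lists is 0.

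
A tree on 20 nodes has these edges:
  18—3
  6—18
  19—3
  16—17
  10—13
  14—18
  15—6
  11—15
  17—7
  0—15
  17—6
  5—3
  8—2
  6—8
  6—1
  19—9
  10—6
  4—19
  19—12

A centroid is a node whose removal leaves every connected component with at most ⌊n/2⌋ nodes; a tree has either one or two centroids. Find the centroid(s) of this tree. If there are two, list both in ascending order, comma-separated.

Removing 6 splits the tree into components of sizes 8, 3, 3, 2, 2, 1; the largest is 8 ≤ ⌊20/2⌋ = 10.
No neighbour of 6 does as well, so 6 is the unique centroid.

6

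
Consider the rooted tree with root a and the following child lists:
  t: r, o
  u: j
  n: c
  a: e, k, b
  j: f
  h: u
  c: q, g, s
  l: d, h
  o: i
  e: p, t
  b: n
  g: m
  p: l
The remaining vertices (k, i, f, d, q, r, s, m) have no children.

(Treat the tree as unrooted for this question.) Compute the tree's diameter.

Starting from f, a farthest node is m at distance 12.
One longest path: f-j-u-h-l-p-e-a-b-n-c-g-m.
So the diameter is 12.

12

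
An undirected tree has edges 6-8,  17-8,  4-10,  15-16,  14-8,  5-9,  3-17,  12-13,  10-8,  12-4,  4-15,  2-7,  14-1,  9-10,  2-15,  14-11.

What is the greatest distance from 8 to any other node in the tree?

The node farthest from 8 is 7, via 8-10-4-15-2-7 — 5 edges.

5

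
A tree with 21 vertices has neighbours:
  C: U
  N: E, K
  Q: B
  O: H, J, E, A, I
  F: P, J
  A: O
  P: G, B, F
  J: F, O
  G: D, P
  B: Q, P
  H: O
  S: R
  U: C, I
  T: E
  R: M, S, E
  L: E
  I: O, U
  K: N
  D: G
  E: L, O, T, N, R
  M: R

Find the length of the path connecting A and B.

5

Walking from A: A - O - J - F - P - B. Length 5.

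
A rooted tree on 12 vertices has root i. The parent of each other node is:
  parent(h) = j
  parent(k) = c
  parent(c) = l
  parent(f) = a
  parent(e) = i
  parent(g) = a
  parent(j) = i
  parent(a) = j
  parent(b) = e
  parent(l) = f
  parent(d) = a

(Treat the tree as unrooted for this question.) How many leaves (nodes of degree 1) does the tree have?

5

The leaves are b, d, g, h, k.
That is 5 leaves.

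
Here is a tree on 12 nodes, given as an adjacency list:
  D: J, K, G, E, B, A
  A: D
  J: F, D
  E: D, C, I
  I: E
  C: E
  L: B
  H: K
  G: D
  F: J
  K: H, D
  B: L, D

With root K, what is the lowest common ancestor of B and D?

D

B's ancestor chain is B, D, K and D's is D, K; they first meet at D.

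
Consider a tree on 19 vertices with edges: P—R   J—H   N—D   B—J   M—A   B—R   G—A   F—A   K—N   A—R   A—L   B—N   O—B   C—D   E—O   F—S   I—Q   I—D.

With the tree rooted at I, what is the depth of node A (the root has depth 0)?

I → D → N → B → R → A — 5 edges.

5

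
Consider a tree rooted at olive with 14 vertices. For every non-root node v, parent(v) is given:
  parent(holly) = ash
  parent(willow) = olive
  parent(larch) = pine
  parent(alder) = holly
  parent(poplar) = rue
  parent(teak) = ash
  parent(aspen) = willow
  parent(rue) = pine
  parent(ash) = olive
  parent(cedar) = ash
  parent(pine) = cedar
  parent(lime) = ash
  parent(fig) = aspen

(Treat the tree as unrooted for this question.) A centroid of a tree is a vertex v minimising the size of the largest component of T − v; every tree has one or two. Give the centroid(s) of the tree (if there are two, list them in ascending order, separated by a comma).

Removing ash splits the tree into components of sizes 5, 4, 2, 1, 1; the largest is 5 ≤ ⌊14/2⌋ = 7.
Every other node leaves some component of size > 7, so the centroid is unique.

ash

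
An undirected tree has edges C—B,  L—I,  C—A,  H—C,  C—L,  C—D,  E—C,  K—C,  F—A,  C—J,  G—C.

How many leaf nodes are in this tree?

Degree-1 nodes: B, D, E, F, G, H, I, J, K — 9 of them.

9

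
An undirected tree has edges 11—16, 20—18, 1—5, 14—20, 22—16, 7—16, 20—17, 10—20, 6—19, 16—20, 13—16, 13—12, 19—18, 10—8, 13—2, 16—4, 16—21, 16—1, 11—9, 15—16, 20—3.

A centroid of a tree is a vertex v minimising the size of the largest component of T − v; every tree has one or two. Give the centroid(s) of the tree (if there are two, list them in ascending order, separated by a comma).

If 16 is removed the pieces have sizes 9, 3, 2, 2, 1, 1, 1, 1, 1, all ≤ ⌊22/2⌋ = 11.
Every other node leaves some component of size > 11, so the centroid is unique.

16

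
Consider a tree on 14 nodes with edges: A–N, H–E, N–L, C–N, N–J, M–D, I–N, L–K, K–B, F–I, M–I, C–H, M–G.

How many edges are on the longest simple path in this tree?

6

BFS from B reaches D last, at distance 6; BFS from D confirms no node is farther.
Path: B - K - L - N - I - M - D.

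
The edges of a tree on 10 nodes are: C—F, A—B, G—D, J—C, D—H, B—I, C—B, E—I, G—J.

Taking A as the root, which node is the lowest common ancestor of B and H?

Ancestors of B (toward the root): B, A.
Ancestors of H: H, D, G, J, C, B, A.
The deepest node appearing in both lists is B.

B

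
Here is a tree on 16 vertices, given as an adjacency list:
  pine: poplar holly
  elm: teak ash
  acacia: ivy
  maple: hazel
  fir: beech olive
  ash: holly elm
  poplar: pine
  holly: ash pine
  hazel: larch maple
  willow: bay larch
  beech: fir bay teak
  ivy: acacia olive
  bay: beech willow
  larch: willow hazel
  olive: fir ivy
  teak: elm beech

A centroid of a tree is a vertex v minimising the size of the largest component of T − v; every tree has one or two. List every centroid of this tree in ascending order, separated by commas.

beech

If beech is removed the pieces have sizes 6, 5, 4, all ≤ ⌊16/2⌋ = 8.
Every other node leaves some component of size > 8, so the centroid is unique.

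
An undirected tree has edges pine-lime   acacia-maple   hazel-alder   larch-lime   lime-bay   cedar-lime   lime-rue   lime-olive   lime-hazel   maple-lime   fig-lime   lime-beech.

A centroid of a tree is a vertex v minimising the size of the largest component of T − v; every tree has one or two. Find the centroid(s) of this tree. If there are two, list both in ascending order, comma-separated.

lime

Removing lime splits the tree into components of sizes 2, 2, 1, 1, 1, 1, 1, 1, 1, 1; the largest is 2 ≤ ⌊13/2⌋ = 6.
No neighbour of lime does as well, so lime is the unique centroid.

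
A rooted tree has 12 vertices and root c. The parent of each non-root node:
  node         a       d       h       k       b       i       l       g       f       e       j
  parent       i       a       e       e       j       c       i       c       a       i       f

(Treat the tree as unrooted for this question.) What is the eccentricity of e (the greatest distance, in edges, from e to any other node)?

5

The node farthest from e is b, via e-i-a-f-j-b — 5 edges.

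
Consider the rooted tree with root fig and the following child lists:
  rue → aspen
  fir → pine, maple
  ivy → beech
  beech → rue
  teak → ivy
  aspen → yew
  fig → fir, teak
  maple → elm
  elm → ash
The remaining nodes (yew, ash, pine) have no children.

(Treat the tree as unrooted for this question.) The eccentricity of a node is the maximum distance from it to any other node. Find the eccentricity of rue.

A farthest node from rue is ash.
The path rue–beech–ivy–teak–fig–fir–maple–elm–ash has 8 edges.

8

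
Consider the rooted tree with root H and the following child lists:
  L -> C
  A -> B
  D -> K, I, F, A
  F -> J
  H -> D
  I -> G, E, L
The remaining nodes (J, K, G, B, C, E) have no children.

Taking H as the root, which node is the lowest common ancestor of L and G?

L's ancestor chain is L, I, D, H and G's is G, I, D, H; they first meet at I.

I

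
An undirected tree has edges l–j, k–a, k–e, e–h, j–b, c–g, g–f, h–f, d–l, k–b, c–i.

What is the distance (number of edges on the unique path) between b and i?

The path is b - k - e - h - f - g - c - i, which has 7 edges.

7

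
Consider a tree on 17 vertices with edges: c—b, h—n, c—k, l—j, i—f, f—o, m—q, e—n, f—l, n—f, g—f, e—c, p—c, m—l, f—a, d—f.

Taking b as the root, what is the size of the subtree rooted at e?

Descendants of e (including itself): e, n, f, h, l, o, g, a, d, i, j, m, q. That's 13.

13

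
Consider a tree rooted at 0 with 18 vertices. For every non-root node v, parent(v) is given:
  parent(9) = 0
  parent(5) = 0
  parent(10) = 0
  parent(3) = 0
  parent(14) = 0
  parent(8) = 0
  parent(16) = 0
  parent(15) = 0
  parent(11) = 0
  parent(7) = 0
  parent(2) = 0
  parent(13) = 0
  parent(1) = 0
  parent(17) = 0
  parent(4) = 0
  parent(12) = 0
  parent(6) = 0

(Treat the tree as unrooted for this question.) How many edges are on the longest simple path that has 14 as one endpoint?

2

A farthest node from 14 is 15 (8, 5, 2, 3, 4, 12, 16, 1, 7, 9, 10, 11, 17, 13, 6 also at distance 2).
The path 14–0–15 has 2 edges.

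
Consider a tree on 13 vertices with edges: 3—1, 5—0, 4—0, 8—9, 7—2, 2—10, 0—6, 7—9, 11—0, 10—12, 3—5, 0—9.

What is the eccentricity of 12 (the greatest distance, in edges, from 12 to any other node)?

A farthest node from 12 is 1.
The path 12-10-2-7-9-0-5-3-1 has 8 edges.

8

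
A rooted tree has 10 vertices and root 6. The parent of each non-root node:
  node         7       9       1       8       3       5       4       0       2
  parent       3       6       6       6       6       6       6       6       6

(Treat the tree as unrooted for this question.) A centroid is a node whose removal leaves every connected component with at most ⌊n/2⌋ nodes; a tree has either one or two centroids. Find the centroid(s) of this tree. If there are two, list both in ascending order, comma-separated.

6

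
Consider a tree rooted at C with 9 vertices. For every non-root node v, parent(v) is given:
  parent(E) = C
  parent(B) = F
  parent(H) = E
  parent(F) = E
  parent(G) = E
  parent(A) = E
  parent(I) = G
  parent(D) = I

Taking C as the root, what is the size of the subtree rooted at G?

3

Descendants of G (including itself): G, I, D. That's 3.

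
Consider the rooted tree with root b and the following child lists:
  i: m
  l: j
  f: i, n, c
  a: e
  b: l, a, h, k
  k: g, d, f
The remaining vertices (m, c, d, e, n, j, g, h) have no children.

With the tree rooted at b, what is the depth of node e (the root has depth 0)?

2

Climbing from e to the root: e – a – b. That's 2 steps.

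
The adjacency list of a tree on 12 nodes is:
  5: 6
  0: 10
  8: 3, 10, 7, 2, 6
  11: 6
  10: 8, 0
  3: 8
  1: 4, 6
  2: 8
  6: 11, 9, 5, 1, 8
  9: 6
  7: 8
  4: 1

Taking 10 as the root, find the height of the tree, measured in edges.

4 sits deepest: 10–8–6–1–4 — 4 edges from the root.

4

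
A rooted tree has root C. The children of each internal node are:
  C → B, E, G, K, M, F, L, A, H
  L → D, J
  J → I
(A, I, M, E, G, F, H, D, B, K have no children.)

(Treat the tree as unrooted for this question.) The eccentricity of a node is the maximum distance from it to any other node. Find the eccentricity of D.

3

The node farthest from D is E (H, F, A, K, B, M, I, G also at distance 3), via D–L–C–E — 3 edges.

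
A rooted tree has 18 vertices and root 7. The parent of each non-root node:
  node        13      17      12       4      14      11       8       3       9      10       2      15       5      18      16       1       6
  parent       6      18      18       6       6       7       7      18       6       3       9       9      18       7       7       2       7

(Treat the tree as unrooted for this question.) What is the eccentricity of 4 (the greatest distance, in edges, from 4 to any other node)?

5

Distances from 4 peak at 5, attained at 10.
4 – 6 – 7 – 18 – 3 – 10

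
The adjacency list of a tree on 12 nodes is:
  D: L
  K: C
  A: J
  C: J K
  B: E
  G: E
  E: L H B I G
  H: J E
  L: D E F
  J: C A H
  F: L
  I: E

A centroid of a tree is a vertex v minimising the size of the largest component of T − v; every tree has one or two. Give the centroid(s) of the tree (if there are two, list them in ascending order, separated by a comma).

If E is removed the pieces have sizes 5, 3, 1, 1, 1, all ≤ ⌊12/2⌋ = 6.
Every other node leaves some component of size > 6, so the centroid is unique.

E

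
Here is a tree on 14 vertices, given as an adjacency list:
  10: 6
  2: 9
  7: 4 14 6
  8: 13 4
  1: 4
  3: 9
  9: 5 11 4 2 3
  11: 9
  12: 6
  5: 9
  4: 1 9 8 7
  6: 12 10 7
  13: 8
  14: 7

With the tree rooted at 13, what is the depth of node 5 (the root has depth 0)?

4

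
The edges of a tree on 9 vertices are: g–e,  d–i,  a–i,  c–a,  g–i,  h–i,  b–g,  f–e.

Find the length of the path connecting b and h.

3

b–g–i–h: 3 edges.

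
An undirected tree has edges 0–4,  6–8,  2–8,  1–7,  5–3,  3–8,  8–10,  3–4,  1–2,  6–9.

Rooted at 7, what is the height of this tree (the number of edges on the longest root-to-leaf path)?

6

A deepest node is 0, reached by 7 – 1 – 2 – 8 – 3 – 4 – 0.
That path has 6 edges, so the height is 6.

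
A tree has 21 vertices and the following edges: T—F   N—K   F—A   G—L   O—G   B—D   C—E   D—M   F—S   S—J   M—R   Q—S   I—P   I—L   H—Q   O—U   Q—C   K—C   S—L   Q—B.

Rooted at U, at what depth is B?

6

Path from U to B: U → O → G → L → S → Q → B, which has 6 edges.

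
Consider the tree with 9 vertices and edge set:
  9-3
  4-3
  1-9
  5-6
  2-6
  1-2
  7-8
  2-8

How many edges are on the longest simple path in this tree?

BFS from 4 reaches 5 last, at distance 6; BFS from 5 confirms no node is farther.
Path: 4 - 3 - 9 - 1 - 2 - 6 - 5.

6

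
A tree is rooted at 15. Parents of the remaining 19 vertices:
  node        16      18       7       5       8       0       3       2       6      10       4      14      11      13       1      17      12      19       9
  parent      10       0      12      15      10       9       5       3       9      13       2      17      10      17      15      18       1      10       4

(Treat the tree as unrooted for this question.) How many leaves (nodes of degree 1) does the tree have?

7

Degree-1 nodes: 6, 7, 8, 11, 14, 16, 19 — 7 of them.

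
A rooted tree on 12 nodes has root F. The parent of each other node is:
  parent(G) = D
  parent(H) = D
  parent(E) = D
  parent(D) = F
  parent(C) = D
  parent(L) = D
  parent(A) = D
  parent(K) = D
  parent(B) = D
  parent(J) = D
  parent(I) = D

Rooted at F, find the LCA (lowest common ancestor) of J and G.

D

Path J→root: J D F; path G→root: G D F.
First common node: D.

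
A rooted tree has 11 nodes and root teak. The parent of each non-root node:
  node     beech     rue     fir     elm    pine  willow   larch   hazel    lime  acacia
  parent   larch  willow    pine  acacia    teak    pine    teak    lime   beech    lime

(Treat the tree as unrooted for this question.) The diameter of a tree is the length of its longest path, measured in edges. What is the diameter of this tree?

Starting from rue, a farthest node is elm at distance 8.
One longest path: rue–willow–pine–teak–larch–beech–lime–acacia–elm.
So the diameter is 8.

8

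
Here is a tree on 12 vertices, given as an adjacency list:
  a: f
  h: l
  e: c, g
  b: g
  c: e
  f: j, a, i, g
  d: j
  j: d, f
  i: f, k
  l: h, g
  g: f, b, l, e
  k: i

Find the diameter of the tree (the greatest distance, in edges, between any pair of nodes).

5

A longest path is h - l - g - f - j - d, with 5 edges.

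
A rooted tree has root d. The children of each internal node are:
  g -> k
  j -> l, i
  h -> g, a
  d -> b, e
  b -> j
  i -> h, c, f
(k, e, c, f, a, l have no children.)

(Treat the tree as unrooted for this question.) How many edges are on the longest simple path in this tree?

7

A longest path is k – g – h – i – j – b – d – e, with 7 edges.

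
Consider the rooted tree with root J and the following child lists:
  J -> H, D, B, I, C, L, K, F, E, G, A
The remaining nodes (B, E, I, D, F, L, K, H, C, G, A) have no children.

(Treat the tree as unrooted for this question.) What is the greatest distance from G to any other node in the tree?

The node farthest from G is L (E, I, A, C, H, B, D, F, K also at distance 2), via G – J – L — 2 edges.

2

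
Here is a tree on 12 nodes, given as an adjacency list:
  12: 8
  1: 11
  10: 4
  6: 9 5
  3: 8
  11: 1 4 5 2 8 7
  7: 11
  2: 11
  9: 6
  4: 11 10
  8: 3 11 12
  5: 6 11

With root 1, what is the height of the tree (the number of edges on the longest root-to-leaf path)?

4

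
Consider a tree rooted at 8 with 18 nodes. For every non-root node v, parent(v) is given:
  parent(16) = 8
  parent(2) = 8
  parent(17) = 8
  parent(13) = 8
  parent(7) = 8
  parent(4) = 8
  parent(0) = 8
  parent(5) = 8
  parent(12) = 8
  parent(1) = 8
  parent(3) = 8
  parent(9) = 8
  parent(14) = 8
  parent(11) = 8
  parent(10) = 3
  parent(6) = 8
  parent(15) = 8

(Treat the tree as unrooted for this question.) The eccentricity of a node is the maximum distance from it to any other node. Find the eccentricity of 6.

Distances from 6 peak at 3, attained at 10.
6-8-3-10

3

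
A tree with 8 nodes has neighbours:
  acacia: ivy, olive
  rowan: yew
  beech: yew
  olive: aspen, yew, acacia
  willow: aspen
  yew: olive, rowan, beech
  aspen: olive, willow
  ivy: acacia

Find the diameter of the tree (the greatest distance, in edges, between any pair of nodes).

A longest path is willow–aspen–olive–yew–rowan, with 4 edges.

4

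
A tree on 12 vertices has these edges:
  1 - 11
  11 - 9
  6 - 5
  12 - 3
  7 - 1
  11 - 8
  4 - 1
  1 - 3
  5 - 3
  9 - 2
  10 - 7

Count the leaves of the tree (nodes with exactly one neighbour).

The leaves are 2, 4, 6, 8, 10, 12.
That is 6 leaves.

6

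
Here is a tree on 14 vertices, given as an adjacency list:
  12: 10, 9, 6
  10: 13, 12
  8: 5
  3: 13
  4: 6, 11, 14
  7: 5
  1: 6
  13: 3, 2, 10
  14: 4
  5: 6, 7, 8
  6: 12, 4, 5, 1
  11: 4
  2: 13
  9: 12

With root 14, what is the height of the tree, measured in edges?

2 sits deepest: 14 → 4 → 6 → 12 → 10 → 13 → 2 — 6 edges from the root.

6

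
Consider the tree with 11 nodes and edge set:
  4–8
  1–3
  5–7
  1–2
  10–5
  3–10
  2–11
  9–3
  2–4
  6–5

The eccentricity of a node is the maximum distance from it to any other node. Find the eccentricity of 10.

5

Distances from 10 peak at 5, attained at 8.
10 – 3 – 1 – 2 – 4 – 8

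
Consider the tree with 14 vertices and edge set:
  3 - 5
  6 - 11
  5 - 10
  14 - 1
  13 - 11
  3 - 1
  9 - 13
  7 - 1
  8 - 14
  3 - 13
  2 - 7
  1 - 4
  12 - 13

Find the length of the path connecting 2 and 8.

4

The path is 2 - 7 - 1 - 14 - 8, which has 4 edges.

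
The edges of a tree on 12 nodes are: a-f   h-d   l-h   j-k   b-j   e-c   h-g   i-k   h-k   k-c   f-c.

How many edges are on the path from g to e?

g–h–k–c–e: 4 edges.

4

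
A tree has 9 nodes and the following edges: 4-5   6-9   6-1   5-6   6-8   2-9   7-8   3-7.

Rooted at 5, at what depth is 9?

2

Climbing from 9 to the root: 9 → 6 → 5. That's 2 steps.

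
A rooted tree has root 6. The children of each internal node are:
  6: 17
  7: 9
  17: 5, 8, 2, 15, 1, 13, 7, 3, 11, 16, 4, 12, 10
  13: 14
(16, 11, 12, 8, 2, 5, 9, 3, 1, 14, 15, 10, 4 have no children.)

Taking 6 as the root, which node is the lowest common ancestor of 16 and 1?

Path 16→root: 16 17 6; path 1→root: 1 17 6.
First common node: 17.

17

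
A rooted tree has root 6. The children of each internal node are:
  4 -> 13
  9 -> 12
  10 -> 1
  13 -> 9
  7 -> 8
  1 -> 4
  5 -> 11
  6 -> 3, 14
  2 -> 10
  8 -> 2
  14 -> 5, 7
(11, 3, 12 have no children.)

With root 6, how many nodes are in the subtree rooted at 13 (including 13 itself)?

Descendants of 13 (including itself): 13, 9, 12. That's 3.

3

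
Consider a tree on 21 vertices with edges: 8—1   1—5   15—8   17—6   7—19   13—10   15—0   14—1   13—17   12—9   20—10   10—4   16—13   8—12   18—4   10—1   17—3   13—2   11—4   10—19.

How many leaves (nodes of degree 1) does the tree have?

12

Exactly 12 nodes have a single neighbour: 0, 2, 3, 5, 6, 7, 9, 11, 14, 16, 18, 20.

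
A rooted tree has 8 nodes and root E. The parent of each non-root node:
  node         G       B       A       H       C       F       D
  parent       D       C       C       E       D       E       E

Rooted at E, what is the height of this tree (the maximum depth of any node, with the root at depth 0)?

The longest root-to-leaf path is E–D–C–A (3 edges).

3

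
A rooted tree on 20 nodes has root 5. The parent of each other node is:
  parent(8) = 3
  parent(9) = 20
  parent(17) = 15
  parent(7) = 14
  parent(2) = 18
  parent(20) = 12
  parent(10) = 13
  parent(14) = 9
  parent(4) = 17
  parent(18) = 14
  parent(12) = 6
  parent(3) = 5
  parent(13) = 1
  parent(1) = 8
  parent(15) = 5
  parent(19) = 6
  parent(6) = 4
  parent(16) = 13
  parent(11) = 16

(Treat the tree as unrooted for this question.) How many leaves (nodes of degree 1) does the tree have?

5

The leaves are 2, 7, 10, 11, 19.
That is 5 leaves.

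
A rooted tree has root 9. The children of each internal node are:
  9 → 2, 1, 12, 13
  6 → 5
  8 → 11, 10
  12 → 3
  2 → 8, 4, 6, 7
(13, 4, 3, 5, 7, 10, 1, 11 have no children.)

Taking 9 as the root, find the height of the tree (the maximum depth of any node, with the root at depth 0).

3

A deepest node is 5, reached by 9–2–6–5.
That path has 3 edges, so the height is 3.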